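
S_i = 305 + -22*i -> [305, 283, 261, 239, 217]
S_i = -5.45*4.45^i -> [-5.45, -24.25, -107.92, -480.26, -2137.16]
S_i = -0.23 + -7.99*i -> [-0.23, -8.22, -16.21, -24.2, -32.19]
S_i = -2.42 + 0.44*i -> [-2.42, -1.98, -1.54, -1.1, -0.66]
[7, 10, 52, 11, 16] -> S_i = Random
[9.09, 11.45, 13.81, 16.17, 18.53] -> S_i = 9.09 + 2.36*i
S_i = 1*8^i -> [1, 8, 64, 512, 4096]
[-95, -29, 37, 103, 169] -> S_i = -95 + 66*i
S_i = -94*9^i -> [-94, -846, -7614, -68526, -616734]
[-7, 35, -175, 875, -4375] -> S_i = -7*-5^i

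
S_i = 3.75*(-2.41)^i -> [3.75, -9.04, 21.78, -52.49, 126.5]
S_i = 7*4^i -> [7, 28, 112, 448, 1792]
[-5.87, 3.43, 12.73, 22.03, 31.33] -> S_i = -5.87 + 9.30*i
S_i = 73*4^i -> [73, 292, 1168, 4672, 18688]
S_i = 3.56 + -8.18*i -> [3.56, -4.62, -12.8, -20.98, -29.16]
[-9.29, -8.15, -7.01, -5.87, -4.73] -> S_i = -9.29 + 1.14*i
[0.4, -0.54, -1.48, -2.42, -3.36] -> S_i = 0.40 + -0.94*i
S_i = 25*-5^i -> [25, -125, 625, -3125, 15625]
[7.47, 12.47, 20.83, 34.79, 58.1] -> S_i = 7.47*1.67^i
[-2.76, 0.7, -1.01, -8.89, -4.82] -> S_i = Random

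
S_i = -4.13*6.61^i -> [-4.13, -27.3, -180.45, -1192.76, -7884.17]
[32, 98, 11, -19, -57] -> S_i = Random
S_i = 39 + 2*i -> [39, 41, 43, 45, 47]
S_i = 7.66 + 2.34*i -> [7.66, 10.0, 12.34, 14.68, 17.02]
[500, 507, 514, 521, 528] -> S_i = 500 + 7*i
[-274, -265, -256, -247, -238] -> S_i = -274 + 9*i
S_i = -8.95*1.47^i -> [-8.95, -13.16, -19.34, -28.43, -41.79]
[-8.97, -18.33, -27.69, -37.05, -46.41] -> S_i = -8.97 + -9.36*i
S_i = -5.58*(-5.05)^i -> [-5.58, 28.18, -142.3, 718.63, -3629.11]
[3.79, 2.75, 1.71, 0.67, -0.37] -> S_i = 3.79 + -1.04*i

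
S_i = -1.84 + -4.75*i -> [-1.84, -6.59, -11.34, -16.09, -20.84]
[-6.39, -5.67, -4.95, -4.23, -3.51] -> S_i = -6.39 + 0.72*i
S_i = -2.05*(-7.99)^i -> [-2.05, 16.38, -130.87, 1045.67, -8354.89]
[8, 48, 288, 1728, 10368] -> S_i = 8*6^i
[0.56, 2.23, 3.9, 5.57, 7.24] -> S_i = 0.56 + 1.67*i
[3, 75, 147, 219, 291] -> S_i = 3 + 72*i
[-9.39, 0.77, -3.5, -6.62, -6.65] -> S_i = Random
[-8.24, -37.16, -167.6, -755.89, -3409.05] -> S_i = -8.24*4.51^i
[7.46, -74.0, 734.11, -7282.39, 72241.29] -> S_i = 7.46*(-9.92)^i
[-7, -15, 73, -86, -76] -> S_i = Random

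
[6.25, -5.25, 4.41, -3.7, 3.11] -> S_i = 6.25*(-0.84)^i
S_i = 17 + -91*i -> [17, -74, -165, -256, -347]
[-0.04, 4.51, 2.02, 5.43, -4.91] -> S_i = Random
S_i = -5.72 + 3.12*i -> [-5.72, -2.6, 0.52, 3.64, 6.76]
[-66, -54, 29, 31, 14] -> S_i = Random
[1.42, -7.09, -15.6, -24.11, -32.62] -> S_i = 1.42 + -8.51*i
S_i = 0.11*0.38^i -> [0.11, 0.04, 0.02, 0.01, 0.0]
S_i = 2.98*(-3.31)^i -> [2.98, -9.86, 32.65, -108.07, 357.71]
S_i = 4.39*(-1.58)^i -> [4.39, -6.94, 10.96, -17.32, 27.36]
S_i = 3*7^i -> [3, 21, 147, 1029, 7203]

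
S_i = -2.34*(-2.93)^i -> [-2.34, 6.86, -20.09, 58.86, -172.46]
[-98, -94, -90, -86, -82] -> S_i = -98 + 4*i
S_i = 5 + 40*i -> [5, 45, 85, 125, 165]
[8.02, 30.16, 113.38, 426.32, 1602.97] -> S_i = 8.02*3.76^i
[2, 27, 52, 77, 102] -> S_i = 2 + 25*i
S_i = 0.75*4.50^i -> [0.75, 3.38, 15.19, 68.34, 307.55]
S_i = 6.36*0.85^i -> [6.36, 5.41, 4.6, 3.91, 3.32]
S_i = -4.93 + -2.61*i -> [-4.93, -7.54, -10.15, -12.76, -15.37]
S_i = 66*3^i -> [66, 198, 594, 1782, 5346]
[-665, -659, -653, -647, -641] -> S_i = -665 + 6*i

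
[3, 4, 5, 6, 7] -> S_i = 3 + 1*i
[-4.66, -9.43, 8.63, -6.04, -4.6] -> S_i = Random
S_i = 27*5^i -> [27, 135, 675, 3375, 16875]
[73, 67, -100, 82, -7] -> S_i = Random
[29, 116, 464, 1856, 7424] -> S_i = 29*4^i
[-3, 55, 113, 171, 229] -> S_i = -3 + 58*i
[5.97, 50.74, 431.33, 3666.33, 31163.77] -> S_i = 5.97*8.50^i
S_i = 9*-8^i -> [9, -72, 576, -4608, 36864]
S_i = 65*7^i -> [65, 455, 3185, 22295, 156065]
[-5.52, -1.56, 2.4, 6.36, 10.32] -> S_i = -5.52 + 3.96*i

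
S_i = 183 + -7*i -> [183, 176, 169, 162, 155]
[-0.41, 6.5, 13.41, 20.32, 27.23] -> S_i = -0.41 + 6.91*i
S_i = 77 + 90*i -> [77, 167, 257, 347, 437]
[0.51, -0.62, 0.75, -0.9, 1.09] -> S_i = 0.51*(-1.21)^i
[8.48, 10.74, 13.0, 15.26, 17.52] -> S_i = 8.48 + 2.26*i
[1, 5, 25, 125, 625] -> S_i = 1*5^i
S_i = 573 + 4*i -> [573, 577, 581, 585, 589]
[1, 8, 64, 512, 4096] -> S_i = 1*8^i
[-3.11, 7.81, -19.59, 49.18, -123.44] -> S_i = -3.11*(-2.51)^i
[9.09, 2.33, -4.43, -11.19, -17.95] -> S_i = 9.09 + -6.76*i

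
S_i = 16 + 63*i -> [16, 79, 142, 205, 268]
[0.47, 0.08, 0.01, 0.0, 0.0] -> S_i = 0.47*0.16^i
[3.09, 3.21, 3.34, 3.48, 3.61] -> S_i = 3.09*1.04^i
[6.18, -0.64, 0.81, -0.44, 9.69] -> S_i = Random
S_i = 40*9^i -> [40, 360, 3240, 29160, 262440]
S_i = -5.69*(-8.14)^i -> [-5.69, 46.32, -377.02, 3068.92, -24981.0]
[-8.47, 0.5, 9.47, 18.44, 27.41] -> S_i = -8.47 + 8.97*i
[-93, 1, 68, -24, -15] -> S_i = Random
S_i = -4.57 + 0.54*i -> [-4.57, -4.03, -3.49, -2.95, -2.41]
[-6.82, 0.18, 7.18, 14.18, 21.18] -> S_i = -6.82 + 7.00*i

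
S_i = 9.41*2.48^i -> [9.41, 23.34, 57.88, 143.53, 355.96]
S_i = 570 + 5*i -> [570, 575, 580, 585, 590]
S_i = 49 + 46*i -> [49, 95, 141, 187, 233]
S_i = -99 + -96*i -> [-99, -195, -291, -387, -483]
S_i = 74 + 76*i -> [74, 150, 226, 302, 378]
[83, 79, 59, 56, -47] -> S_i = Random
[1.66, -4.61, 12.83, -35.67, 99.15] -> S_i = 1.66*(-2.78)^i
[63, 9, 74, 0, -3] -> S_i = Random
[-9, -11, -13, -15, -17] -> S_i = -9 + -2*i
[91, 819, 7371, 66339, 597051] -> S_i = 91*9^i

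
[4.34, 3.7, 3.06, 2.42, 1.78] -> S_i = 4.34 + -0.64*i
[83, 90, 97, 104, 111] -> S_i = 83 + 7*i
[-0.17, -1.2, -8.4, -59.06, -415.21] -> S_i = -0.17*7.03^i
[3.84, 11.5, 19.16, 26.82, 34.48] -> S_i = 3.84 + 7.66*i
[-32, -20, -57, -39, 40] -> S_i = Random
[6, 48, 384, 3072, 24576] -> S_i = 6*8^i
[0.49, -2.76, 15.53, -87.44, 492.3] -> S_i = 0.49*(-5.63)^i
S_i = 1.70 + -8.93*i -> [1.7, -7.23, -16.16, -25.09, -34.02]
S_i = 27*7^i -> [27, 189, 1323, 9261, 64827]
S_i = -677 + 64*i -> [-677, -613, -549, -485, -421]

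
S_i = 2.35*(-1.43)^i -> [2.35, -3.36, 4.81, -6.87, 9.83]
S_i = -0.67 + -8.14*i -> [-0.67, -8.81, -16.95, -25.09, -33.23]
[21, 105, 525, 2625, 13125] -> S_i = 21*5^i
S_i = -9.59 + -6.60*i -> [-9.59, -16.19, -22.79, -29.39, -35.99]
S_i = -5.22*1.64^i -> [-5.22, -8.56, -14.04, -23.03, -37.76]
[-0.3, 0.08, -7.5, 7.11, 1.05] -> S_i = Random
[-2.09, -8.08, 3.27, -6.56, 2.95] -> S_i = Random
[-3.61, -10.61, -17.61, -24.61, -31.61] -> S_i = -3.61 + -7.00*i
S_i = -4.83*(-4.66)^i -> [-4.83, 22.51, -104.89, 488.77, -2277.67]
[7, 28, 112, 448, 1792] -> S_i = 7*4^i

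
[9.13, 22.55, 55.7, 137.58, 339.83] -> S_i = 9.13*2.47^i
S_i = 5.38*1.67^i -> [5.38, 8.98, 15.0, 25.06, 41.85]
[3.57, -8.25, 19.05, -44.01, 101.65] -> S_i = 3.57*(-2.31)^i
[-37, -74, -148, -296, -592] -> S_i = -37*2^i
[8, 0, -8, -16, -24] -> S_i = 8 + -8*i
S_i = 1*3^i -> [1, 3, 9, 27, 81]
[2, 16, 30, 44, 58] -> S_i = 2 + 14*i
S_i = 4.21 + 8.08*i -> [4.21, 12.29, 20.37, 28.45, 36.53]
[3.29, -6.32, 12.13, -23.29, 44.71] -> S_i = 3.29*(-1.92)^i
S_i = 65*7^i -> [65, 455, 3185, 22295, 156065]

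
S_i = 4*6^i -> [4, 24, 144, 864, 5184]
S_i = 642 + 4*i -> [642, 646, 650, 654, 658]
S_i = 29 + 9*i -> [29, 38, 47, 56, 65]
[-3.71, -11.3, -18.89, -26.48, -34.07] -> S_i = -3.71 + -7.59*i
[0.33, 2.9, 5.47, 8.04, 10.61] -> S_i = 0.33 + 2.57*i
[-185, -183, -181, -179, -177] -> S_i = -185 + 2*i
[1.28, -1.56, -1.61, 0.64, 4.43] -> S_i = Random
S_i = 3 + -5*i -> [3, -2, -7, -12, -17]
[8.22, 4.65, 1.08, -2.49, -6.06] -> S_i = 8.22 + -3.57*i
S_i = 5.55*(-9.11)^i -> [5.55, -50.56, 460.61, -4196.12, 38226.67]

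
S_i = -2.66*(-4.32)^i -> [-2.66, 11.49, -49.64, 214.45, -926.44]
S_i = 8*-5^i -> [8, -40, 200, -1000, 5000]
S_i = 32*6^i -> [32, 192, 1152, 6912, 41472]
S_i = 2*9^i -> [2, 18, 162, 1458, 13122]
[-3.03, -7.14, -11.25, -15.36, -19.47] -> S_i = -3.03 + -4.11*i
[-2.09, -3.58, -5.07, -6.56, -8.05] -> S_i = -2.09 + -1.49*i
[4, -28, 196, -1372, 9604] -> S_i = 4*-7^i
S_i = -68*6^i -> [-68, -408, -2448, -14688, -88128]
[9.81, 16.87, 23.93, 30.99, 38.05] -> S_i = 9.81 + 7.06*i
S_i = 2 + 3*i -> [2, 5, 8, 11, 14]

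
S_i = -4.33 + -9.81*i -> [-4.33, -14.14, -23.95, -33.76, -43.57]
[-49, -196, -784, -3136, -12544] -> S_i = -49*4^i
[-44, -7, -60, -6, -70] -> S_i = Random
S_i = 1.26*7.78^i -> [1.26, 9.8, 76.27, 593.35, 4616.25]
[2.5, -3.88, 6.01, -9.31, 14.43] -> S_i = 2.50*(-1.55)^i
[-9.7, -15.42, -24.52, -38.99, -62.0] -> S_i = -9.70*1.59^i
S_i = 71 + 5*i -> [71, 76, 81, 86, 91]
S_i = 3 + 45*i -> [3, 48, 93, 138, 183]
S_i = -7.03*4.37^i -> [-7.03, -30.72, -134.25, -586.68, -2563.78]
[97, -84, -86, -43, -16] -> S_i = Random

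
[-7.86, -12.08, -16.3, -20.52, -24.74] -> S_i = -7.86 + -4.22*i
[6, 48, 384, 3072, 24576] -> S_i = 6*8^i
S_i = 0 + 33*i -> [0, 33, 66, 99, 132]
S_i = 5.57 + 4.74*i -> [5.57, 10.31, 15.05, 19.79, 24.53]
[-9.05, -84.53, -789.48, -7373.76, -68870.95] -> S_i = -9.05*9.34^i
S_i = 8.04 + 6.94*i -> [8.04, 14.98, 21.92, 28.86, 35.8]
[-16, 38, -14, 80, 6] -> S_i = Random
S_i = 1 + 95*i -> [1, 96, 191, 286, 381]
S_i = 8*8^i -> [8, 64, 512, 4096, 32768]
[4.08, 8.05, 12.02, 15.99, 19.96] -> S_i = 4.08 + 3.97*i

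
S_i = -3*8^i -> [-3, -24, -192, -1536, -12288]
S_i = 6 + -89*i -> [6, -83, -172, -261, -350]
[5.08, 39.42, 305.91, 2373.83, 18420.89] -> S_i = 5.08*7.76^i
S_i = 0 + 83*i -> [0, 83, 166, 249, 332]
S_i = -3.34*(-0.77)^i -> [-3.34, 2.57, -1.98, 1.52, -1.17]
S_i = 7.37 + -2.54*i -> [7.37, 4.83, 2.29, -0.25, -2.79]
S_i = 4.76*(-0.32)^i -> [4.76, -1.52, 0.49, -0.16, 0.05]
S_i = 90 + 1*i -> [90, 91, 92, 93, 94]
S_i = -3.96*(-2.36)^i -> [-3.96, 9.35, -22.06, 52.05, -122.84]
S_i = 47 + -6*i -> [47, 41, 35, 29, 23]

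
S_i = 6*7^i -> [6, 42, 294, 2058, 14406]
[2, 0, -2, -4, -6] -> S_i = 2 + -2*i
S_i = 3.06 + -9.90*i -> [3.06, -6.84, -16.74, -26.64, -36.54]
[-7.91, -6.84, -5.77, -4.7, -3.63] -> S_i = -7.91 + 1.07*i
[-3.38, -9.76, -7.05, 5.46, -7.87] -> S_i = Random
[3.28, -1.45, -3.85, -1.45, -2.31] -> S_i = Random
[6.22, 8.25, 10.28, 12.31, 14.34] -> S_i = 6.22 + 2.03*i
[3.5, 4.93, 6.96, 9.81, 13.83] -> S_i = 3.50*1.41^i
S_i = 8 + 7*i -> [8, 15, 22, 29, 36]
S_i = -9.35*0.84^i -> [-9.35, -7.85, -6.6, -5.54, -4.66]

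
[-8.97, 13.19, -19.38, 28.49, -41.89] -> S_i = -8.97*(-1.47)^i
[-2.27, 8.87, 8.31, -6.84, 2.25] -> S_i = Random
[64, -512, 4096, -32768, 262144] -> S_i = 64*-8^i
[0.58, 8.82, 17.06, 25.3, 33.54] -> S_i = 0.58 + 8.24*i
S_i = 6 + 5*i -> [6, 11, 16, 21, 26]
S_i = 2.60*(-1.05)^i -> [2.6, -2.73, 2.87, -3.01, 3.16]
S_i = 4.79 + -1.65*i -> [4.79, 3.14, 1.49, -0.16, -1.81]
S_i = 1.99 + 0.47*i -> [1.99, 2.46, 2.93, 3.4, 3.87]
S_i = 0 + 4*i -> [0, 4, 8, 12, 16]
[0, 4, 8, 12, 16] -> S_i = 0 + 4*i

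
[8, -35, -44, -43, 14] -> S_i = Random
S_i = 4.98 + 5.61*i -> [4.98, 10.59, 16.2, 21.81, 27.42]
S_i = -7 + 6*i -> [-7, -1, 5, 11, 17]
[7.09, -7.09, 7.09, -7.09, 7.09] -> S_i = 7.09*(-1.00)^i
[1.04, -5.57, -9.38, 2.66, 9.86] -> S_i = Random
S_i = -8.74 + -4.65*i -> [-8.74, -13.39, -18.04, -22.69, -27.34]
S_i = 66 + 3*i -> [66, 69, 72, 75, 78]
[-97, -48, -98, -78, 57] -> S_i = Random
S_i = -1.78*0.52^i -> [-1.78, -0.93, -0.48, -0.25, -0.13]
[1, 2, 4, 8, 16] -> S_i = 1*2^i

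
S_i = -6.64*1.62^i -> [-6.64, -10.76, -17.43, -28.23, -45.73]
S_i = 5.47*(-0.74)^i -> [5.47, -4.05, 3.0, -2.22, 1.64]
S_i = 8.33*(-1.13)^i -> [8.33, -9.41, 10.64, -12.02, 13.58]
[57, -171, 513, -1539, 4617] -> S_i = 57*-3^i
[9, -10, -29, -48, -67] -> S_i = 9 + -19*i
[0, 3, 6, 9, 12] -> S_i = 0 + 3*i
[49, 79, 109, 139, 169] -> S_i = 49 + 30*i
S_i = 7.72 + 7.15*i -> [7.72, 14.87, 22.02, 29.17, 36.32]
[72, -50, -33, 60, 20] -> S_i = Random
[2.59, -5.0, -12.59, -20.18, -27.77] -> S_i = 2.59 + -7.59*i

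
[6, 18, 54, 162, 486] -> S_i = 6*3^i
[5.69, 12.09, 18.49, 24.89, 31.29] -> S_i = 5.69 + 6.40*i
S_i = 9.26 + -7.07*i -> [9.26, 2.19, -4.88, -11.95, -19.02]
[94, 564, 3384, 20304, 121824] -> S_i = 94*6^i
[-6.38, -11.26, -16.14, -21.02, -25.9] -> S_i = -6.38 + -4.88*i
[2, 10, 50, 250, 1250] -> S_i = 2*5^i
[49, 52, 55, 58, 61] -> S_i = 49 + 3*i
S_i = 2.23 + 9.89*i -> [2.23, 12.12, 22.01, 31.9, 41.79]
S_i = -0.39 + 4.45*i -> [-0.39, 4.06, 8.51, 12.96, 17.41]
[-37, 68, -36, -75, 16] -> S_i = Random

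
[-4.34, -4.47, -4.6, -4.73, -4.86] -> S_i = -4.34 + -0.13*i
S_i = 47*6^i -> [47, 282, 1692, 10152, 60912]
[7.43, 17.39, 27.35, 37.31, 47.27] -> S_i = 7.43 + 9.96*i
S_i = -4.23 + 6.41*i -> [-4.23, 2.18, 8.59, 15.0, 21.41]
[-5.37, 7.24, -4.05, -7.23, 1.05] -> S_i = Random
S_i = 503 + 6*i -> [503, 509, 515, 521, 527]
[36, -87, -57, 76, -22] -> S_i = Random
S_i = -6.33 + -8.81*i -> [-6.33, -15.14, -23.95, -32.76, -41.57]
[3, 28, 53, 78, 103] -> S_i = 3 + 25*i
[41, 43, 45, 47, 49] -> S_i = 41 + 2*i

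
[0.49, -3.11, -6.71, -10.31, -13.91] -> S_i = 0.49 + -3.60*i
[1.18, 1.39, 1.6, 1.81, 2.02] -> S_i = 1.18 + 0.21*i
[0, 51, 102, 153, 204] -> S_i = 0 + 51*i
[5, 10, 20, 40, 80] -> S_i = 5*2^i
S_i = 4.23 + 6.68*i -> [4.23, 10.91, 17.59, 24.27, 30.95]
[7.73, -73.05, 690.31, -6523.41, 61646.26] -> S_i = 7.73*(-9.45)^i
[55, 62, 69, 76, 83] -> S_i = 55 + 7*i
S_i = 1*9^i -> [1, 9, 81, 729, 6561]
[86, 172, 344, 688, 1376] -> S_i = 86*2^i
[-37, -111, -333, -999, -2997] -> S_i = -37*3^i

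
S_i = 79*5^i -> [79, 395, 1975, 9875, 49375]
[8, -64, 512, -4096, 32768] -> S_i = 8*-8^i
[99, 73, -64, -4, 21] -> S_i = Random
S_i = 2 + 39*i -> [2, 41, 80, 119, 158]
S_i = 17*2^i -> [17, 34, 68, 136, 272]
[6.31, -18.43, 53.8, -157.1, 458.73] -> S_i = 6.31*(-2.92)^i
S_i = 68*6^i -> [68, 408, 2448, 14688, 88128]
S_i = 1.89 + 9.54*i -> [1.89, 11.43, 20.97, 30.51, 40.05]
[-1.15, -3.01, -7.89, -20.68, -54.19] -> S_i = -1.15*2.62^i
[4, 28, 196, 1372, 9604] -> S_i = 4*7^i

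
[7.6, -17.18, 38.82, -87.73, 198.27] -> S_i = 7.60*(-2.26)^i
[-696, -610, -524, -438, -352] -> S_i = -696 + 86*i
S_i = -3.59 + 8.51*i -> [-3.59, 4.92, 13.43, 21.94, 30.45]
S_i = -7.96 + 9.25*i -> [-7.96, 1.29, 10.54, 19.79, 29.04]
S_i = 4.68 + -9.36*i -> [4.68, -4.68, -14.04, -23.4, -32.76]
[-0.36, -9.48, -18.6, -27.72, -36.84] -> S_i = -0.36 + -9.12*i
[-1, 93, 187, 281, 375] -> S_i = -1 + 94*i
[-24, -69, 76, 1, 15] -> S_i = Random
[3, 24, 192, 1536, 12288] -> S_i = 3*8^i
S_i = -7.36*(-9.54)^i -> [-7.36, 70.21, -669.85, 6390.32, -60963.7]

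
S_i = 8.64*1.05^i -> [8.64, 9.07, 9.53, 10.0, 10.5]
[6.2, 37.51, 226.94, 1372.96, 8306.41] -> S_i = 6.20*6.05^i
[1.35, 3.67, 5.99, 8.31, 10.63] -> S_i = 1.35 + 2.32*i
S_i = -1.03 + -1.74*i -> [-1.03, -2.77, -4.51, -6.25, -7.99]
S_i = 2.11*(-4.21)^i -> [2.11, -8.88, 37.4, -157.44, 662.84]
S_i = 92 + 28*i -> [92, 120, 148, 176, 204]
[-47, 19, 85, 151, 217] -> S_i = -47 + 66*i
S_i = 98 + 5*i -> [98, 103, 108, 113, 118]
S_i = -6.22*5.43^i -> [-6.22, -33.77, -183.4, -995.84, -5407.42]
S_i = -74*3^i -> [-74, -222, -666, -1998, -5994]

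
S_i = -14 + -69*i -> [-14, -83, -152, -221, -290]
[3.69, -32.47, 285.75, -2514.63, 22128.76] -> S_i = 3.69*(-8.80)^i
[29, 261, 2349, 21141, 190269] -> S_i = 29*9^i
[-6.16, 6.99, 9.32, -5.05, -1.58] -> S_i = Random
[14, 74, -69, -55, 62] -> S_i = Random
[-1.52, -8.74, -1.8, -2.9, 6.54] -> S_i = Random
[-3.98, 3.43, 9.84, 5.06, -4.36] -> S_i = Random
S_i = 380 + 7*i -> [380, 387, 394, 401, 408]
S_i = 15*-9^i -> [15, -135, 1215, -10935, 98415]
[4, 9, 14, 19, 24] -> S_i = 4 + 5*i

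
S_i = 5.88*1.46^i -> [5.88, 8.58, 12.53, 18.3, 26.72]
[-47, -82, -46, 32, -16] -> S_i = Random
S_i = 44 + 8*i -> [44, 52, 60, 68, 76]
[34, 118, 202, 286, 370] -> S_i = 34 + 84*i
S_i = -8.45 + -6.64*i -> [-8.45, -15.09, -21.73, -28.37, -35.01]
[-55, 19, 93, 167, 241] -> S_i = -55 + 74*i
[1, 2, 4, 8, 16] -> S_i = 1*2^i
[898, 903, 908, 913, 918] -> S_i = 898 + 5*i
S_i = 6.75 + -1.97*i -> [6.75, 4.78, 2.81, 0.84, -1.13]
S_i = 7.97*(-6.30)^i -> [7.97, -50.21, 316.33, -1992.87, 12555.11]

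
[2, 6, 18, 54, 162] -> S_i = 2*3^i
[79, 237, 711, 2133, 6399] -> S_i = 79*3^i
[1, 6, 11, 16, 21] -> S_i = 1 + 5*i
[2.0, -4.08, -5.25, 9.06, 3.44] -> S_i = Random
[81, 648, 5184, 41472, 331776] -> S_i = 81*8^i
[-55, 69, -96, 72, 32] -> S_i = Random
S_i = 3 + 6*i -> [3, 9, 15, 21, 27]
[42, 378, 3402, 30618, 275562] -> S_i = 42*9^i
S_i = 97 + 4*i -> [97, 101, 105, 109, 113]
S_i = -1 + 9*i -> [-1, 8, 17, 26, 35]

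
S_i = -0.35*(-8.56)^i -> [-0.35, 3.0, -25.65, 219.53, -1879.16]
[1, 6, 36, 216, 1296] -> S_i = 1*6^i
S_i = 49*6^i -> [49, 294, 1764, 10584, 63504]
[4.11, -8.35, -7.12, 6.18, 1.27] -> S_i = Random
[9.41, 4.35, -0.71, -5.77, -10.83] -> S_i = 9.41 + -5.06*i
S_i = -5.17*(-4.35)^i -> [-5.17, 22.49, -97.83, 425.56, -1851.18]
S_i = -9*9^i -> [-9, -81, -729, -6561, -59049]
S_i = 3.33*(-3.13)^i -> [3.33, -10.42, 32.62, -102.11, 319.61]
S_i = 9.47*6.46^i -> [9.47, 61.18, 395.2, 2552.98, 16492.26]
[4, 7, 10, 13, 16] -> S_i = 4 + 3*i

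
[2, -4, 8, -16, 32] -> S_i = 2*-2^i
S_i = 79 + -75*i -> [79, 4, -71, -146, -221]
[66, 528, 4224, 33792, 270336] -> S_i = 66*8^i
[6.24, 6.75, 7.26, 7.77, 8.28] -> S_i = 6.24 + 0.51*i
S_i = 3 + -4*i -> [3, -1, -5, -9, -13]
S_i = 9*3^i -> [9, 27, 81, 243, 729]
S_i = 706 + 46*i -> [706, 752, 798, 844, 890]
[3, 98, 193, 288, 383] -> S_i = 3 + 95*i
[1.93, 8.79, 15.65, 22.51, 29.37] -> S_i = 1.93 + 6.86*i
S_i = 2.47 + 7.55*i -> [2.47, 10.02, 17.57, 25.12, 32.67]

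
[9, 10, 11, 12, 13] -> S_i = 9 + 1*i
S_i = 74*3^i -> [74, 222, 666, 1998, 5994]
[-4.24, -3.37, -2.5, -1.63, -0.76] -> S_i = -4.24 + 0.87*i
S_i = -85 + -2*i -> [-85, -87, -89, -91, -93]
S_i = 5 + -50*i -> [5, -45, -95, -145, -195]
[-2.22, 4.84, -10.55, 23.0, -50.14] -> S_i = -2.22*(-2.18)^i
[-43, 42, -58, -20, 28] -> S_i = Random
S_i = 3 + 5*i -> [3, 8, 13, 18, 23]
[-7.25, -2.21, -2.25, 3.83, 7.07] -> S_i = Random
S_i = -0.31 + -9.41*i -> [-0.31, -9.72, -19.13, -28.54, -37.95]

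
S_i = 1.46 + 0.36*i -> [1.46, 1.82, 2.18, 2.54, 2.9]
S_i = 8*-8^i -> [8, -64, 512, -4096, 32768]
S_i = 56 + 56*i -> [56, 112, 168, 224, 280]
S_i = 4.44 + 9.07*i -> [4.44, 13.51, 22.58, 31.65, 40.72]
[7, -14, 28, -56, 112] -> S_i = 7*-2^i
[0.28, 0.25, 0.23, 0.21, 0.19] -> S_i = 0.28*0.91^i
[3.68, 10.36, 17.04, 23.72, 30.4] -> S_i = 3.68 + 6.68*i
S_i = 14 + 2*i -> [14, 16, 18, 20, 22]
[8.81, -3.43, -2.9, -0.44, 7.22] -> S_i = Random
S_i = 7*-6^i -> [7, -42, 252, -1512, 9072]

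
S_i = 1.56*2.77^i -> [1.56, 4.32, 11.97, 33.16, 91.84]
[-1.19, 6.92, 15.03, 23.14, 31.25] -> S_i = -1.19 + 8.11*i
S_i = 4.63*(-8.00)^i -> [4.63, -37.04, 296.32, -2370.56, 18964.48]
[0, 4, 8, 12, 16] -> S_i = 0 + 4*i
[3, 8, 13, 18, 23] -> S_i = 3 + 5*i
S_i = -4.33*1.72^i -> [-4.33, -7.45, -12.81, -22.03, -37.9]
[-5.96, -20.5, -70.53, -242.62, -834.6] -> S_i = -5.96*3.44^i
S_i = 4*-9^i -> [4, -36, 324, -2916, 26244]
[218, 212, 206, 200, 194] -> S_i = 218 + -6*i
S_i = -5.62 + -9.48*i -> [-5.62, -15.1, -24.58, -34.06, -43.54]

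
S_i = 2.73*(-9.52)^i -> [2.73, -25.99, 247.42, -2355.45, 22423.86]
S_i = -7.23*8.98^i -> [-7.23, -64.93, -583.03, -5235.61, -47015.78]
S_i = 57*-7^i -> [57, -399, 2793, -19551, 136857]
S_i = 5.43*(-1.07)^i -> [5.43, -5.81, 6.22, -6.65, 7.12]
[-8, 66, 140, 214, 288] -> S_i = -8 + 74*i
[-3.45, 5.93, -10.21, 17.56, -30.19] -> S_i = -3.45*(-1.72)^i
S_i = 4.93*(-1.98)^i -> [4.93, -9.76, 19.33, -38.27, 75.77]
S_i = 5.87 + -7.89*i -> [5.87, -2.02, -9.91, -17.8, -25.69]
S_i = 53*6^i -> [53, 318, 1908, 11448, 68688]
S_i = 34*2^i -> [34, 68, 136, 272, 544]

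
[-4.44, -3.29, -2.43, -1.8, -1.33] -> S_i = -4.44*0.74^i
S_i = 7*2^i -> [7, 14, 28, 56, 112]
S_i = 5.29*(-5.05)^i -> [5.29, -26.71, 134.91, -681.29, 3440.5]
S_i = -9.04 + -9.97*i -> [-9.04, -19.01, -28.98, -38.95, -48.92]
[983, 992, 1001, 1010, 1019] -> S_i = 983 + 9*i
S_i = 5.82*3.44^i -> [5.82, 20.02, 68.87, 236.92, 815.0]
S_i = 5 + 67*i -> [5, 72, 139, 206, 273]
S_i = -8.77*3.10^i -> [-8.77, -27.19, -84.28, -261.27, -809.93]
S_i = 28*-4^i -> [28, -112, 448, -1792, 7168]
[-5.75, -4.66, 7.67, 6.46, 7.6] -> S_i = Random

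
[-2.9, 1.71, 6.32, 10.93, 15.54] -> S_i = -2.90 + 4.61*i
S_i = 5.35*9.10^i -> [5.35, 48.68, 443.03, 4031.6, 36687.6]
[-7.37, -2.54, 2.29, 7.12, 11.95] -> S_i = -7.37 + 4.83*i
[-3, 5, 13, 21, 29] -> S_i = -3 + 8*i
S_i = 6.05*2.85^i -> [6.05, 17.24, 49.14, 140.05, 399.15]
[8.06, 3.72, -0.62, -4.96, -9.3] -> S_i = 8.06 + -4.34*i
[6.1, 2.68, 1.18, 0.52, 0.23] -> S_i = 6.10*0.44^i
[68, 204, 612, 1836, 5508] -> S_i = 68*3^i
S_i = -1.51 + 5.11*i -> [-1.51, 3.6, 8.71, 13.82, 18.93]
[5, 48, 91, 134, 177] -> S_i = 5 + 43*i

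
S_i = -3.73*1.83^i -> [-3.73, -6.83, -12.49, -22.86, -41.83]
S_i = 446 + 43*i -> [446, 489, 532, 575, 618]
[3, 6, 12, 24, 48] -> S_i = 3*2^i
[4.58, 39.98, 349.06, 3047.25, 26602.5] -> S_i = 4.58*8.73^i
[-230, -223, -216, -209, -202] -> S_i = -230 + 7*i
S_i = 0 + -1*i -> [0, -1, -2, -3, -4]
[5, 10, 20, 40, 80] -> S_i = 5*2^i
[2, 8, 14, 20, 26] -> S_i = 2 + 6*i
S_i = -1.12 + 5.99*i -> [-1.12, 4.87, 10.86, 16.85, 22.84]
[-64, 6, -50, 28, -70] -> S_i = Random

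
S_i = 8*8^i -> [8, 64, 512, 4096, 32768]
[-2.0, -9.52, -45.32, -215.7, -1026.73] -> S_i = -2.00*4.76^i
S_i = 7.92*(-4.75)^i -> [7.92, -37.62, 178.7, -848.8, 4031.81]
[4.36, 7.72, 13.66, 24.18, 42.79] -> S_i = 4.36*1.77^i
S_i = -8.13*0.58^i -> [-8.13, -4.72, -2.73, -1.59, -0.92]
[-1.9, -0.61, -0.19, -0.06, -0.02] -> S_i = -1.90*0.32^i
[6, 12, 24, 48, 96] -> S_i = 6*2^i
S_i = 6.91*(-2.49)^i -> [6.91, -17.21, 42.84, -106.68, 265.63]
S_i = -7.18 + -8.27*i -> [-7.18, -15.45, -23.72, -31.99, -40.26]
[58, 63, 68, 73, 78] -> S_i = 58 + 5*i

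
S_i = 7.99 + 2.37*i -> [7.99, 10.36, 12.73, 15.1, 17.47]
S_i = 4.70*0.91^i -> [4.7, 4.28, 3.89, 3.54, 3.22]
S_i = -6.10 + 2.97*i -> [-6.1, -3.13, -0.16, 2.81, 5.78]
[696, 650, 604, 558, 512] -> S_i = 696 + -46*i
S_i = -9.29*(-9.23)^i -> [-9.29, 85.75, -791.44, 7305.01, -67425.24]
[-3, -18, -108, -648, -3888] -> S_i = -3*6^i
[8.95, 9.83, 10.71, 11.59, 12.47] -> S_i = 8.95 + 0.88*i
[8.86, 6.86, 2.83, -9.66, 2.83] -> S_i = Random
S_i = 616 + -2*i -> [616, 614, 612, 610, 608]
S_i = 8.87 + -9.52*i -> [8.87, -0.65, -10.17, -19.69, -29.21]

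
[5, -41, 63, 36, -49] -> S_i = Random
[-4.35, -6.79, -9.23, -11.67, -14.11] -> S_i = -4.35 + -2.44*i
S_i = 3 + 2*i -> [3, 5, 7, 9, 11]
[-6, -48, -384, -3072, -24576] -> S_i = -6*8^i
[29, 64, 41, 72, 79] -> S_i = Random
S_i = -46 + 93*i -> [-46, 47, 140, 233, 326]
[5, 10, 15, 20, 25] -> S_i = 5 + 5*i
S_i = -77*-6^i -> [-77, 462, -2772, 16632, -99792]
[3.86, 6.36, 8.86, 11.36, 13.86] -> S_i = 3.86 + 2.50*i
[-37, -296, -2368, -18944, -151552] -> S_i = -37*8^i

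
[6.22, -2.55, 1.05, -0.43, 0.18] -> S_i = 6.22*(-0.41)^i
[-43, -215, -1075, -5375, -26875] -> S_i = -43*5^i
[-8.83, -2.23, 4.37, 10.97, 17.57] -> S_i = -8.83 + 6.60*i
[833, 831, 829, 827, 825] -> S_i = 833 + -2*i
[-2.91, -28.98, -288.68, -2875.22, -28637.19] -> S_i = -2.91*9.96^i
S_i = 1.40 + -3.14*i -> [1.4, -1.74, -4.88, -8.02, -11.16]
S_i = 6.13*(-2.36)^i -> [6.13, -14.47, 34.14, -80.57, 190.16]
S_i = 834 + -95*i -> [834, 739, 644, 549, 454]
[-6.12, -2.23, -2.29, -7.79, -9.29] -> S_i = Random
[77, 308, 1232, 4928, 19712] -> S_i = 77*4^i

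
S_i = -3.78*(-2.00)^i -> [-3.78, 7.56, -15.12, 30.24, -60.48]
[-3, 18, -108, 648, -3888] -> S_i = -3*-6^i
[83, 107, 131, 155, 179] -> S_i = 83 + 24*i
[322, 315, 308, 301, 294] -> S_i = 322 + -7*i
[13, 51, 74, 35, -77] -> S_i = Random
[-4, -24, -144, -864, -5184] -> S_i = -4*6^i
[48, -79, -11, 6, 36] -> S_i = Random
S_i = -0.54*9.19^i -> [-0.54, -4.96, -45.61, -419.12, -3851.73]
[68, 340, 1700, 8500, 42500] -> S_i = 68*5^i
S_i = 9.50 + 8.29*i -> [9.5, 17.79, 26.08, 34.37, 42.66]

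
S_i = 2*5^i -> [2, 10, 50, 250, 1250]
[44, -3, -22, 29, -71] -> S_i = Random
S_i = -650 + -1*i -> [-650, -651, -652, -653, -654]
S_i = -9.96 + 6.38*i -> [-9.96, -3.58, 2.8, 9.18, 15.56]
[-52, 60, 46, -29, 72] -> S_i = Random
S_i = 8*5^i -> [8, 40, 200, 1000, 5000]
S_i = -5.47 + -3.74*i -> [-5.47, -9.21, -12.95, -16.69, -20.43]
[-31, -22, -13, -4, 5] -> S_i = -31 + 9*i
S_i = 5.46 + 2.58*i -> [5.46, 8.04, 10.62, 13.2, 15.78]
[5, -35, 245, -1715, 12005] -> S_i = 5*-7^i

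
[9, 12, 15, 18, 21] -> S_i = 9 + 3*i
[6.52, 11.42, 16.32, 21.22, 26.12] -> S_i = 6.52 + 4.90*i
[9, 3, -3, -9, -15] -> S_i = 9 + -6*i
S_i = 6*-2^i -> [6, -12, 24, -48, 96]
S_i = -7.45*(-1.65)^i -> [-7.45, 12.29, -20.28, 33.47, -55.22]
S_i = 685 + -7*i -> [685, 678, 671, 664, 657]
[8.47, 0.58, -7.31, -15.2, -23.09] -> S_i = 8.47 + -7.89*i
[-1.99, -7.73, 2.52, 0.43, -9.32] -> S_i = Random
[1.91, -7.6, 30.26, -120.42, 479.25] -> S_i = 1.91*(-3.98)^i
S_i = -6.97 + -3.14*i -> [-6.97, -10.11, -13.25, -16.39, -19.53]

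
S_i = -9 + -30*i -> [-9, -39, -69, -99, -129]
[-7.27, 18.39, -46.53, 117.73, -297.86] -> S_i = -7.27*(-2.53)^i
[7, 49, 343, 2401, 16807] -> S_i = 7*7^i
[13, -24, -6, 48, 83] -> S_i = Random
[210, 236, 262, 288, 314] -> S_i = 210 + 26*i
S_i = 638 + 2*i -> [638, 640, 642, 644, 646]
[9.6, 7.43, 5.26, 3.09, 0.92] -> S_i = 9.60 + -2.17*i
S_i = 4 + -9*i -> [4, -5, -14, -23, -32]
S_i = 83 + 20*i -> [83, 103, 123, 143, 163]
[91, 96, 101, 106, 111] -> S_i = 91 + 5*i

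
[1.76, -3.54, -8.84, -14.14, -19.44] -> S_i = 1.76 + -5.30*i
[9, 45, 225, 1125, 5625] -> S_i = 9*5^i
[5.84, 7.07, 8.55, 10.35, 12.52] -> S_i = 5.84*1.21^i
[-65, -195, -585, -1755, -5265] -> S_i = -65*3^i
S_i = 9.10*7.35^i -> [9.1, 66.88, 491.6, 3613.29, 26557.72]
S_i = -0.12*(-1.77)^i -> [-0.12, 0.21, -0.38, 0.67, -1.18]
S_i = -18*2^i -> [-18, -36, -72, -144, -288]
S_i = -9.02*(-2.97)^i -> [-9.02, 26.79, -79.56, 236.31, -701.83]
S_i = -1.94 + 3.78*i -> [-1.94, 1.84, 5.62, 9.4, 13.18]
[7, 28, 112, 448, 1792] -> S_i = 7*4^i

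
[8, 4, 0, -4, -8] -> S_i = 8 + -4*i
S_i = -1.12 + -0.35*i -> [-1.12, -1.47, -1.82, -2.17, -2.52]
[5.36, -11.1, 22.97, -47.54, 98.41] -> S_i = 5.36*(-2.07)^i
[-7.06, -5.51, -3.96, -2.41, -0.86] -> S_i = -7.06 + 1.55*i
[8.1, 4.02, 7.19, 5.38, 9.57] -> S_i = Random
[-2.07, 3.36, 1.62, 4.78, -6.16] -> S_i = Random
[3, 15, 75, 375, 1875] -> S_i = 3*5^i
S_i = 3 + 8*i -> [3, 11, 19, 27, 35]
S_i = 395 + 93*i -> [395, 488, 581, 674, 767]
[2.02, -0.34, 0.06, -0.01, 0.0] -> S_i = 2.02*(-0.17)^i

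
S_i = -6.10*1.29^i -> [-6.1, -7.87, -10.15, -13.09, -16.89]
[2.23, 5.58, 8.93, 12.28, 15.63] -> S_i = 2.23 + 3.35*i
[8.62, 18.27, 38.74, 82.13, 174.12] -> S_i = 8.62*2.12^i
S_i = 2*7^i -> [2, 14, 98, 686, 4802]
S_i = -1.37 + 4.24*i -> [-1.37, 2.87, 7.11, 11.35, 15.59]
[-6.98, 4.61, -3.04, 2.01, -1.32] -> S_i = -6.98*(-0.66)^i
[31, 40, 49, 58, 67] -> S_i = 31 + 9*i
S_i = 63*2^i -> [63, 126, 252, 504, 1008]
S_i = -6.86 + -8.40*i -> [-6.86, -15.26, -23.66, -32.06, -40.46]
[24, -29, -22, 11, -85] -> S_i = Random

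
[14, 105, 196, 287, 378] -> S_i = 14 + 91*i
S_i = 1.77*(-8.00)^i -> [1.77, -14.16, 113.28, -906.24, 7249.92]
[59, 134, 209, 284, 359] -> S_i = 59 + 75*i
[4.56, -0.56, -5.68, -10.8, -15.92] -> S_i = 4.56 + -5.12*i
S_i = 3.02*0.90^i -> [3.02, 2.72, 2.45, 2.2, 1.98]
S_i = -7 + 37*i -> [-7, 30, 67, 104, 141]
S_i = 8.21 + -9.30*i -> [8.21, -1.09, -10.39, -19.69, -28.99]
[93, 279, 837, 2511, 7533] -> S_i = 93*3^i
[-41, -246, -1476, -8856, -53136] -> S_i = -41*6^i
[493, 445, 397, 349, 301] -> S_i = 493 + -48*i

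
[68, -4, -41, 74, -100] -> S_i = Random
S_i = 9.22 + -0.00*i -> [9.22, 9.22, 9.22, 9.22, 9.22]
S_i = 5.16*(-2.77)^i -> [5.16, -14.29, 39.59, -109.67, 303.79]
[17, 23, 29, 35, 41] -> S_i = 17 + 6*i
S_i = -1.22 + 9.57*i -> [-1.22, 8.35, 17.92, 27.49, 37.06]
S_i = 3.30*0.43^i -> [3.3, 1.42, 0.61, 0.26, 0.11]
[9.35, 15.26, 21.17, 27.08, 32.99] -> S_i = 9.35 + 5.91*i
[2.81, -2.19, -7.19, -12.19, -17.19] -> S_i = 2.81 + -5.00*i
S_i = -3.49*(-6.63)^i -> [-3.49, 23.14, -153.41, 1017.11, -6743.41]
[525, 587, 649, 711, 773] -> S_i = 525 + 62*i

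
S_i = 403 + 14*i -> [403, 417, 431, 445, 459]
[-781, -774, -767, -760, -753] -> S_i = -781 + 7*i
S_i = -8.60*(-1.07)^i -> [-8.6, 9.2, -9.85, 10.54, -11.27]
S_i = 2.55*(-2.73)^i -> [2.55, -6.96, 19.0, -51.88, 141.64]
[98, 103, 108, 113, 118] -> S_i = 98 + 5*i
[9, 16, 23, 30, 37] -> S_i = 9 + 7*i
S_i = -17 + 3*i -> [-17, -14, -11, -8, -5]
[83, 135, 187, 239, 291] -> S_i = 83 + 52*i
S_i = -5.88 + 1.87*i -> [-5.88, -4.01, -2.14, -0.27, 1.6]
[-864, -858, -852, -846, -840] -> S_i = -864 + 6*i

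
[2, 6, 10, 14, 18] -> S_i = 2 + 4*i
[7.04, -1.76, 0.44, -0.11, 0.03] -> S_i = 7.04*(-0.25)^i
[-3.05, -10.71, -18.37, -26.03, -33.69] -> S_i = -3.05 + -7.66*i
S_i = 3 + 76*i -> [3, 79, 155, 231, 307]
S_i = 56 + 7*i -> [56, 63, 70, 77, 84]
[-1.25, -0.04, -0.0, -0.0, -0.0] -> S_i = -1.25*0.03^i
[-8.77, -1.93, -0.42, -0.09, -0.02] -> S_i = -8.77*0.22^i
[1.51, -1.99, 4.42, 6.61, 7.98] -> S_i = Random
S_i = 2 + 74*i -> [2, 76, 150, 224, 298]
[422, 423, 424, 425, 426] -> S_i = 422 + 1*i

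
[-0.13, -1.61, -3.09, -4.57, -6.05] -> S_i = -0.13 + -1.48*i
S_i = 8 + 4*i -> [8, 12, 16, 20, 24]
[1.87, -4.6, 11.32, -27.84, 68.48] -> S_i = 1.87*(-2.46)^i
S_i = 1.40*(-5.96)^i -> [1.4, -8.34, 49.73, -296.39, 1766.5]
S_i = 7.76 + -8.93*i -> [7.76, -1.17, -10.1, -19.03, -27.96]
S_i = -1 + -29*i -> [-1, -30, -59, -88, -117]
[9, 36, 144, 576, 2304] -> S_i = 9*4^i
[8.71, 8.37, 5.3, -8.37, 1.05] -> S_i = Random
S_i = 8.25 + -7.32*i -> [8.25, 0.93, -6.39, -13.71, -21.03]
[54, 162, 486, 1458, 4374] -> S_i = 54*3^i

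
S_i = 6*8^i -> [6, 48, 384, 3072, 24576]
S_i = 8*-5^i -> [8, -40, 200, -1000, 5000]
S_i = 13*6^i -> [13, 78, 468, 2808, 16848]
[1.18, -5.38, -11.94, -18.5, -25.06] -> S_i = 1.18 + -6.56*i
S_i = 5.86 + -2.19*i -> [5.86, 3.67, 1.48, -0.71, -2.9]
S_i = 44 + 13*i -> [44, 57, 70, 83, 96]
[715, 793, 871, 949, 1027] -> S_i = 715 + 78*i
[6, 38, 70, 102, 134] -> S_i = 6 + 32*i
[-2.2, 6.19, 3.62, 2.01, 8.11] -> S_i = Random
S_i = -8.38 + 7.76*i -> [-8.38, -0.62, 7.14, 14.9, 22.66]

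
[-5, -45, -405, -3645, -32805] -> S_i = -5*9^i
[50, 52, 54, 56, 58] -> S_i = 50 + 2*i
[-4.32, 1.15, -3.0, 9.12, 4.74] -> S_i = Random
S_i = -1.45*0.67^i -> [-1.45, -0.97, -0.65, -0.44, -0.29]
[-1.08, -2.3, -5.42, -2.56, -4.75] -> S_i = Random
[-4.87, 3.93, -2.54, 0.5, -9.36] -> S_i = Random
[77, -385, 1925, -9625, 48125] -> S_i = 77*-5^i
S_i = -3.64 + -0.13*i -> [-3.64, -3.77, -3.9, -4.03, -4.16]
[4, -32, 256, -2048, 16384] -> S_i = 4*-8^i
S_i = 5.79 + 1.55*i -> [5.79, 7.34, 8.89, 10.44, 11.99]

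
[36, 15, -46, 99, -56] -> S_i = Random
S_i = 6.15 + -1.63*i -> [6.15, 4.52, 2.89, 1.26, -0.37]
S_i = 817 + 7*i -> [817, 824, 831, 838, 845]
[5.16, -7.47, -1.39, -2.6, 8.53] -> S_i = Random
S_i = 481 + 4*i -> [481, 485, 489, 493, 497]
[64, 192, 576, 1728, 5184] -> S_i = 64*3^i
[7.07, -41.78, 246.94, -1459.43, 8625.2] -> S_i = 7.07*(-5.91)^i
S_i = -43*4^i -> [-43, -172, -688, -2752, -11008]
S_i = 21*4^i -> [21, 84, 336, 1344, 5376]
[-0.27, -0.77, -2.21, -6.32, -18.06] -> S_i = -0.27*2.86^i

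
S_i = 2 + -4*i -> [2, -2, -6, -10, -14]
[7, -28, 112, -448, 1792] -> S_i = 7*-4^i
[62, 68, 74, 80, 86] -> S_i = 62 + 6*i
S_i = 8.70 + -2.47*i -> [8.7, 6.23, 3.76, 1.29, -1.18]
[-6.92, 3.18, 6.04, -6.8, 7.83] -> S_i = Random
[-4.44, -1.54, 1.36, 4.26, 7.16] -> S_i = -4.44 + 2.90*i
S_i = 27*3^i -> [27, 81, 243, 729, 2187]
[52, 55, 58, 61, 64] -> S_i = 52 + 3*i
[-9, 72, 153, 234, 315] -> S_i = -9 + 81*i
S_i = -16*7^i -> [-16, -112, -784, -5488, -38416]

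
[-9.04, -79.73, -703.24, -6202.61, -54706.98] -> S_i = -9.04*8.82^i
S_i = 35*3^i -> [35, 105, 315, 945, 2835]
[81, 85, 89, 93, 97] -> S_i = 81 + 4*i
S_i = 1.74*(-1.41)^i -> [1.74, -2.45, 3.46, -4.88, 6.88]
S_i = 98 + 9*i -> [98, 107, 116, 125, 134]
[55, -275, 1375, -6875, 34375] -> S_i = 55*-5^i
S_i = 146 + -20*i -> [146, 126, 106, 86, 66]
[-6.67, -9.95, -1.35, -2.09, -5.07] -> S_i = Random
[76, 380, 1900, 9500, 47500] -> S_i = 76*5^i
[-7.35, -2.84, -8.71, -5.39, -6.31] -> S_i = Random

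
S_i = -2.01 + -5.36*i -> [-2.01, -7.37, -12.73, -18.09, -23.45]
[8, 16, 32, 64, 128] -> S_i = 8*2^i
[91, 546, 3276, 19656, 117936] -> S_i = 91*6^i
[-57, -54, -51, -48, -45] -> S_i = -57 + 3*i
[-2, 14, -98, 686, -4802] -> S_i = -2*-7^i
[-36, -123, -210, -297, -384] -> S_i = -36 + -87*i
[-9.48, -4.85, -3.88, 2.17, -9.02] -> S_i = Random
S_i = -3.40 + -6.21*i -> [-3.4, -9.61, -15.82, -22.03, -28.24]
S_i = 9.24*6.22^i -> [9.24, 57.47, 357.48, 2223.53, 13830.36]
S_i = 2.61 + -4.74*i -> [2.61, -2.13, -6.87, -11.61, -16.35]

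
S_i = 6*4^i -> [6, 24, 96, 384, 1536]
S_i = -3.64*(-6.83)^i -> [-3.64, 24.86, -169.8, 1159.75, -7921.08]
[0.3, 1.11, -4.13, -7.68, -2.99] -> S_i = Random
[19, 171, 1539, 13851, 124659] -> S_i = 19*9^i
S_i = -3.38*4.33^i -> [-3.38, -14.64, -63.37, -274.4, -1188.14]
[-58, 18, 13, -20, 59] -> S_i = Random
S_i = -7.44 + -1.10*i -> [-7.44, -8.54, -9.64, -10.74, -11.84]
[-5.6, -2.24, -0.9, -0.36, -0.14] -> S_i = -5.60*0.40^i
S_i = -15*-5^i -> [-15, 75, -375, 1875, -9375]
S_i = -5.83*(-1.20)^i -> [-5.83, 7.0, -8.4, 10.07, -12.09]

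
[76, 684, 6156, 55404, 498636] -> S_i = 76*9^i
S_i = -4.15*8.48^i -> [-4.15, -35.19, -298.43, -2530.67, -21460.09]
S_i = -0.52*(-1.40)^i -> [-0.52, 0.73, -1.02, 1.43, -2.0]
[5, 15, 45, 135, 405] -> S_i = 5*3^i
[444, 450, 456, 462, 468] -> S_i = 444 + 6*i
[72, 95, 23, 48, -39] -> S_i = Random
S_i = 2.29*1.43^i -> [2.29, 3.27, 4.68, 6.7, 9.58]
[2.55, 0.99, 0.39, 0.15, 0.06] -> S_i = 2.55*0.39^i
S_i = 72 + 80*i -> [72, 152, 232, 312, 392]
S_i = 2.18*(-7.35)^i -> [2.18, -16.02, 117.77, -865.6, 6362.18]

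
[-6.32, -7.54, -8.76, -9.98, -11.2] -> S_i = -6.32 + -1.22*i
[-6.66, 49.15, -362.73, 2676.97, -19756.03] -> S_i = -6.66*(-7.38)^i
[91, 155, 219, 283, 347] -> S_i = 91 + 64*i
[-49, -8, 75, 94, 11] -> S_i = Random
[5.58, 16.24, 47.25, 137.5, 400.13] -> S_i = 5.58*2.91^i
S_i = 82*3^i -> [82, 246, 738, 2214, 6642]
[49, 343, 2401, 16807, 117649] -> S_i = 49*7^i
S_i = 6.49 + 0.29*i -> [6.49, 6.78, 7.07, 7.36, 7.65]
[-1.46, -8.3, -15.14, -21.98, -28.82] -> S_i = -1.46 + -6.84*i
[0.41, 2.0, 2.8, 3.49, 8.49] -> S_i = Random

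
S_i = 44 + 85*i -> [44, 129, 214, 299, 384]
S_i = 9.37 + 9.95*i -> [9.37, 19.32, 29.27, 39.22, 49.17]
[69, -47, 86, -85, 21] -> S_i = Random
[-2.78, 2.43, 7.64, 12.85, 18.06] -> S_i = -2.78 + 5.21*i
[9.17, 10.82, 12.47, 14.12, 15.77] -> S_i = 9.17 + 1.65*i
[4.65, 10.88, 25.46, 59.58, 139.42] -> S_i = 4.65*2.34^i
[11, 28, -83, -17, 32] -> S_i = Random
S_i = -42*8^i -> [-42, -336, -2688, -21504, -172032]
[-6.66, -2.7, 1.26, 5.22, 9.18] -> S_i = -6.66 + 3.96*i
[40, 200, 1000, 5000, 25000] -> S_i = 40*5^i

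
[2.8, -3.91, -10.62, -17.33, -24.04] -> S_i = 2.80 + -6.71*i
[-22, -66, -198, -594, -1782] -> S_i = -22*3^i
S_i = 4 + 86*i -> [4, 90, 176, 262, 348]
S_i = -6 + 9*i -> [-6, 3, 12, 21, 30]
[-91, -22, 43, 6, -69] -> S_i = Random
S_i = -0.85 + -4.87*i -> [-0.85, -5.72, -10.59, -15.46, -20.33]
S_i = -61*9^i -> [-61, -549, -4941, -44469, -400221]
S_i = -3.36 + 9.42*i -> [-3.36, 6.06, 15.48, 24.9, 34.32]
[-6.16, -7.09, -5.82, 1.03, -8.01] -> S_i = Random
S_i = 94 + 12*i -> [94, 106, 118, 130, 142]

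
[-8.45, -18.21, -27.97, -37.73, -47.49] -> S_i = -8.45 + -9.76*i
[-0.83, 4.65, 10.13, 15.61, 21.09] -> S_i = -0.83 + 5.48*i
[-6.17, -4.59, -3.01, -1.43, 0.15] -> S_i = -6.17 + 1.58*i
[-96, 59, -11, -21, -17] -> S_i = Random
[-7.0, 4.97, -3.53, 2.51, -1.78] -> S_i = -7.00*(-0.71)^i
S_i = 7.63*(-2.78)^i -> [7.63, -21.21, 58.97, -163.93, 455.73]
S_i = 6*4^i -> [6, 24, 96, 384, 1536]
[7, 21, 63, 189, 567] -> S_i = 7*3^i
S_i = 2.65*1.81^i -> [2.65, 4.8, 8.68, 15.71, 28.44]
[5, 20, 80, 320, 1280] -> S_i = 5*4^i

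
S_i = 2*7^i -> [2, 14, 98, 686, 4802]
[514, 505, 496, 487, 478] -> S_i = 514 + -9*i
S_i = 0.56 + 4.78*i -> [0.56, 5.34, 10.12, 14.9, 19.68]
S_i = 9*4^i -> [9, 36, 144, 576, 2304]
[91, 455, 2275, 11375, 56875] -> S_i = 91*5^i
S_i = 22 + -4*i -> [22, 18, 14, 10, 6]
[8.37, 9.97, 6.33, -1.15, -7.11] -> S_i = Random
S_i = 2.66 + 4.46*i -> [2.66, 7.12, 11.58, 16.04, 20.5]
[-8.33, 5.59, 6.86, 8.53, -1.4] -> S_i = Random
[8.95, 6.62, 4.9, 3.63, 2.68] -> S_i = 8.95*0.74^i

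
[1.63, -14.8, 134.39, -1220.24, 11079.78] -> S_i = 1.63*(-9.08)^i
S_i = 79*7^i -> [79, 553, 3871, 27097, 189679]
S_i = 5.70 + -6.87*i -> [5.7, -1.17, -8.04, -14.91, -21.78]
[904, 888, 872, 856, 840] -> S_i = 904 + -16*i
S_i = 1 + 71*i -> [1, 72, 143, 214, 285]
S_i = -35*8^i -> [-35, -280, -2240, -17920, -143360]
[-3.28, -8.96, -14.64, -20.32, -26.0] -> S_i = -3.28 + -5.68*i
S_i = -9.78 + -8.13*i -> [-9.78, -17.91, -26.04, -34.17, -42.3]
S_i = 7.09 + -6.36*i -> [7.09, 0.73, -5.63, -11.99, -18.35]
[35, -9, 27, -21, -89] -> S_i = Random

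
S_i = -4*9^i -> [-4, -36, -324, -2916, -26244]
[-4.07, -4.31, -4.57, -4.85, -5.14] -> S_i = -4.07*1.06^i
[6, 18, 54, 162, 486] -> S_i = 6*3^i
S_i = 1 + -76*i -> [1, -75, -151, -227, -303]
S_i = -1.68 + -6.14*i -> [-1.68, -7.82, -13.96, -20.1, -26.24]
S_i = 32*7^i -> [32, 224, 1568, 10976, 76832]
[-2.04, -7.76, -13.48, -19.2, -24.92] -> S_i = -2.04 + -5.72*i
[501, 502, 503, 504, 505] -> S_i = 501 + 1*i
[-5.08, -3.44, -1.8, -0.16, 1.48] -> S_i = -5.08 + 1.64*i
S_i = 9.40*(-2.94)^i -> [9.4, -27.64, 81.25, -238.87, 702.29]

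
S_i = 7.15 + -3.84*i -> [7.15, 3.31, -0.53, -4.37, -8.21]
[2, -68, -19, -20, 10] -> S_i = Random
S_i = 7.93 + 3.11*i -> [7.93, 11.04, 14.15, 17.26, 20.37]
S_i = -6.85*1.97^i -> [-6.85, -13.49, -26.58, -52.37, -103.17]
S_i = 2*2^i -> [2, 4, 8, 16, 32]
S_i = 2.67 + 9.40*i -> [2.67, 12.07, 21.47, 30.87, 40.27]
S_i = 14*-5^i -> [14, -70, 350, -1750, 8750]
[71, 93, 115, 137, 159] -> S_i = 71 + 22*i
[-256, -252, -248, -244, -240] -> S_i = -256 + 4*i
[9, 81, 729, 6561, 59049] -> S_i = 9*9^i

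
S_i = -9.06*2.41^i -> [-9.06, -21.83, -52.62, -126.82, -305.63]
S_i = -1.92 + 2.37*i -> [-1.92, 0.45, 2.82, 5.19, 7.56]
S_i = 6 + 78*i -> [6, 84, 162, 240, 318]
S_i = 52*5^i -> [52, 260, 1300, 6500, 32500]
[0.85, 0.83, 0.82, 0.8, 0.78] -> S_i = 0.85*0.98^i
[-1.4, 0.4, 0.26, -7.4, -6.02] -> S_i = Random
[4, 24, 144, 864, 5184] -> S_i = 4*6^i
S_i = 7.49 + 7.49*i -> [7.49, 14.98, 22.47, 29.96, 37.45]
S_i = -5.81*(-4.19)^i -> [-5.81, 24.34, -102.0, 427.38, -1790.74]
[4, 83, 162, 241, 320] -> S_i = 4 + 79*i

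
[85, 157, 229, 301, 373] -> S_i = 85 + 72*i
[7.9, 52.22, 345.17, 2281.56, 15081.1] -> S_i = 7.90*6.61^i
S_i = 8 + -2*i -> [8, 6, 4, 2, 0]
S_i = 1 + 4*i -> [1, 5, 9, 13, 17]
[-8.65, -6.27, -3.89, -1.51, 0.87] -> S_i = -8.65 + 2.38*i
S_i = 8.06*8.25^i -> [8.06, 66.5, 548.58, 4525.82, 37337.98]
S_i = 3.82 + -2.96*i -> [3.82, 0.86, -2.1, -5.06, -8.02]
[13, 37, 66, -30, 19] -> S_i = Random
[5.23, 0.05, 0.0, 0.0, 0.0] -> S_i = 5.23*0.01^i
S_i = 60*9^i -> [60, 540, 4860, 43740, 393660]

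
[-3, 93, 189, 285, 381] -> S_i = -3 + 96*i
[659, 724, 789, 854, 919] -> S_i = 659 + 65*i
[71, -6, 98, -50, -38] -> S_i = Random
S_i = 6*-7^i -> [6, -42, 294, -2058, 14406]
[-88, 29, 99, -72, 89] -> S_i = Random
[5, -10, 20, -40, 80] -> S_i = 5*-2^i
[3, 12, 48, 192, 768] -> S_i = 3*4^i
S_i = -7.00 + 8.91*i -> [-7.0, 1.91, 10.82, 19.73, 28.64]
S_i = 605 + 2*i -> [605, 607, 609, 611, 613]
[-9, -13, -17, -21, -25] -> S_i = -9 + -4*i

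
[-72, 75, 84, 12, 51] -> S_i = Random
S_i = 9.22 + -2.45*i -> [9.22, 6.77, 4.32, 1.87, -0.58]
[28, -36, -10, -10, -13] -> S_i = Random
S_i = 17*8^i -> [17, 136, 1088, 8704, 69632]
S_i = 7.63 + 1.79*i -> [7.63, 9.42, 11.21, 13.0, 14.79]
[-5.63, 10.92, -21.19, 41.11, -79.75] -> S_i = -5.63*(-1.94)^i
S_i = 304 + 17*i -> [304, 321, 338, 355, 372]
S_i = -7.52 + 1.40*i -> [-7.52, -6.12, -4.72, -3.32, -1.92]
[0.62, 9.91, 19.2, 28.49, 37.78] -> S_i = 0.62 + 9.29*i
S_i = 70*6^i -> [70, 420, 2520, 15120, 90720]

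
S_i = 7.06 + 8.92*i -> [7.06, 15.98, 24.9, 33.82, 42.74]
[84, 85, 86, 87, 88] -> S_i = 84 + 1*i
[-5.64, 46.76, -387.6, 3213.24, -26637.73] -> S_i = -5.64*(-8.29)^i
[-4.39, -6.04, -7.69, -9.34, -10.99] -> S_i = -4.39 + -1.65*i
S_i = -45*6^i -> [-45, -270, -1620, -9720, -58320]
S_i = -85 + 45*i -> [-85, -40, 5, 50, 95]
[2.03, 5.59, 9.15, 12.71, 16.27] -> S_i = 2.03 + 3.56*i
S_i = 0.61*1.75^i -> [0.61, 1.07, 1.87, 3.27, 5.72]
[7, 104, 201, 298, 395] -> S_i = 7 + 97*i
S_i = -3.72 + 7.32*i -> [-3.72, 3.6, 10.92, 18.24, 25.56]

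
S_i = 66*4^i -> [66, 264, 1056, 4224, 16896]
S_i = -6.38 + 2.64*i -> [-6.38, -3.74, -1.1, 1.54, 4.18]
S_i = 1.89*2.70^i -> [1.89, 5.1, 13.78, 37.2, 100.44]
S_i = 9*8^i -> [9, 72, 576, 4608, 36864]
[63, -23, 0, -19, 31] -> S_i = Random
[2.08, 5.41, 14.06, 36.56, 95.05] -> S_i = 2.08*2.60^i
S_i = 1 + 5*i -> [1, 6, 11, 16, 21]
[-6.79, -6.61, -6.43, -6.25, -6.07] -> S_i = -6.79 + 0.18*i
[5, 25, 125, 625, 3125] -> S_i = 5*5^i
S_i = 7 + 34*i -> [7, 41, 75, 109, 143]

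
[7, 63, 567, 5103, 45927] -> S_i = 7*9^i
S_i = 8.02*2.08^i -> [8.02, 16.68, 34.7, 72.17, 150.12]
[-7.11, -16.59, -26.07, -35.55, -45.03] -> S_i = -7.11 + -9.48*i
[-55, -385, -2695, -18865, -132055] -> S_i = -55*7^i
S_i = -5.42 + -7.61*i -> [-5.42, -13.03, -20.64, -28.25, -35.86]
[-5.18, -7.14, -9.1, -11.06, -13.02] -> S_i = -5.18 + -1.96*i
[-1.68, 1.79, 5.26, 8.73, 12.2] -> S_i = -1.68 + 3.47*i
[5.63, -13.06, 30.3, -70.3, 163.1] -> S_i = 5.63*(-2.32)^i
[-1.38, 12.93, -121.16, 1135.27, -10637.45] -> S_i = -1.38*(-9.37)^i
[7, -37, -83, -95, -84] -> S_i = Random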